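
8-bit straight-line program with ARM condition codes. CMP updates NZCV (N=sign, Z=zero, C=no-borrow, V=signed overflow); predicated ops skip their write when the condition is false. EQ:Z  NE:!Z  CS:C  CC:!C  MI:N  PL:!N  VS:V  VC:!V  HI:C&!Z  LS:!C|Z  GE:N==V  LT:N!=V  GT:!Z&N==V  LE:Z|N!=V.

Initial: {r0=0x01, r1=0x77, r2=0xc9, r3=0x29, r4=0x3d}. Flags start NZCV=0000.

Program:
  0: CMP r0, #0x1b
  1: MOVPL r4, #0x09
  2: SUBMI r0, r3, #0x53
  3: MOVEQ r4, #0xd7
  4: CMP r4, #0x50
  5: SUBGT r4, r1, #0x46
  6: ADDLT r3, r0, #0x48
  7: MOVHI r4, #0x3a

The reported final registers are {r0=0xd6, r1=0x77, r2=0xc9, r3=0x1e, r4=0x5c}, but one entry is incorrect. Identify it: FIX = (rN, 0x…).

FIX = (r4, 0x3d)

0: ✓ CMP  NZCV=1000
1: · MOVPL
2: ✓ SUBMI  r0←0xd6
3: · MOVEQ
4: ✓ CMP  NZCV=1000
5: · SUBGT
6: ✓ ADDLT  r3←0x1e
7: · MOVHI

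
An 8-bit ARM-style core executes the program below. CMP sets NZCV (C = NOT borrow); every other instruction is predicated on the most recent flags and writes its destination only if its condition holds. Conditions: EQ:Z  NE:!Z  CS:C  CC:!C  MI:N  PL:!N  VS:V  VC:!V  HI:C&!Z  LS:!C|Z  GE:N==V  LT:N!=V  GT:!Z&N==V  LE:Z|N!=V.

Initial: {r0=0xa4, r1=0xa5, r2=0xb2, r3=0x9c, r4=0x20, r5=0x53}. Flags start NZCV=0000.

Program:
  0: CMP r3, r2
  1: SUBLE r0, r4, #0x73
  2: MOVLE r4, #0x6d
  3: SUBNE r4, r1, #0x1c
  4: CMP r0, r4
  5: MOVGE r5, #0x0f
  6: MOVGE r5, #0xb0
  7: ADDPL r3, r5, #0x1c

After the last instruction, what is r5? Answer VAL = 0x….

0: ✓ CMP  NZCV=1000
1: ✓ SUBLE  r0←0xad
2: ✓ MOVLE  r4←0x6d
3: ✓ SUBNE  r4←0x89
4: ✓ CMP  NZCV=0010
5: ✓ MOVGE  r5←0x0f
6: ✓ MOVGE  r5←0xb0
7: ✓ ADDPL  r3←0xcc

VAL = 0xb0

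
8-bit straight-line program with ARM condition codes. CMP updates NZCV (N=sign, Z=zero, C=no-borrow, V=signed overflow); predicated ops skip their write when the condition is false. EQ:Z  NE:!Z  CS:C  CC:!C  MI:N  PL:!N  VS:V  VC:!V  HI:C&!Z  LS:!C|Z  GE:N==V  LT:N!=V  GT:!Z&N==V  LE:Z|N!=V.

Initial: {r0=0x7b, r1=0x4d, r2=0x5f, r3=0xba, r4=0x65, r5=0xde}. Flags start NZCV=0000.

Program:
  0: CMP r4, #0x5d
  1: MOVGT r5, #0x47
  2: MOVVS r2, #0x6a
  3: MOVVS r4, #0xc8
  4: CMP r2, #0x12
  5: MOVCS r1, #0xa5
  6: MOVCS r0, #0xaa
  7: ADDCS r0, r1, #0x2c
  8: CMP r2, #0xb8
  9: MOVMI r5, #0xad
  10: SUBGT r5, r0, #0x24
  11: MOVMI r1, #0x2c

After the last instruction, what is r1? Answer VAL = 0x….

VAL = 0x2c

[0] flags=0010 → (cmp)
[1] flags=0010 GT?T → r5=0x47
[2] flags=0010 VS?F → skip
[3] flags=0010 VS?F → skip
[4] flags=0010 → (cmp)
[5] flags=0010 CS?T → r1=0xa5
[6] flags=0010 CS?T → r0=0xaa
[7] flags=0010 CS?T → r0=0xd1
[8] flags=1001 → (cmp)
[9] flags=1001 MI?T → r5=0xad
[10] flags=1001 GT?T → r5=0xad
[11] flags=1001 MI?T → r1=0x2c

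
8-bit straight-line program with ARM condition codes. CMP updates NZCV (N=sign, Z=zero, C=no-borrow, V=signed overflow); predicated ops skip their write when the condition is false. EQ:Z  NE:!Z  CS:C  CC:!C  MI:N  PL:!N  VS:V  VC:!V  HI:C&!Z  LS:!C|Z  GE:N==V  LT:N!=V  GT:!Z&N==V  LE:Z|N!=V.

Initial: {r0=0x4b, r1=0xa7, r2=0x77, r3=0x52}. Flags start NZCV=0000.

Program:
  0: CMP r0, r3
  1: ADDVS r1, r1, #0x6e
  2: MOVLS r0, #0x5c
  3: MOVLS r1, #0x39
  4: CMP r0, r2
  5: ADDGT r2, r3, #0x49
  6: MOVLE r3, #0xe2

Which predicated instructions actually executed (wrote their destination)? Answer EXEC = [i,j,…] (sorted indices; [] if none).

0: ✓ CMP  NZCV=1000
1: · ADDVS
2: ✓ MOVLS  r0←0x5c
3: ✓ MOVLS  r1←0x39
4: ✓ CMP  NZCV=1000
5: · ADDGT
6: ✓ MOVLE  r3←0xe2

EXEC = [2,3,6]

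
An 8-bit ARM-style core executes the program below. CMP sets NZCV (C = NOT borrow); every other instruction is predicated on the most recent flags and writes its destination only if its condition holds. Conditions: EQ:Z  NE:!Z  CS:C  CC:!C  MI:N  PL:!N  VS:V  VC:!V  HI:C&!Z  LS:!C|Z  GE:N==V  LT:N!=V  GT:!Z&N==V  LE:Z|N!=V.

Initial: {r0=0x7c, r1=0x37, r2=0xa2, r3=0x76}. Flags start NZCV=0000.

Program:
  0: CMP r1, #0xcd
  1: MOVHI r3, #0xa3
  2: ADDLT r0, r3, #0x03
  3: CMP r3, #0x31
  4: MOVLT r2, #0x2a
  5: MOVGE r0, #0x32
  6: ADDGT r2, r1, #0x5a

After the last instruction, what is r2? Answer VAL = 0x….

VAL = 0x91

0: ✓ CMP  NZCV=0000
1: · MOVHI
2: · ADDLT
3: ✓ CMP  NZCV=0010
4: · MOVLT
5: ✓ MOVGE  r0←0x32
6: ✓ ADDGT  r2←0x91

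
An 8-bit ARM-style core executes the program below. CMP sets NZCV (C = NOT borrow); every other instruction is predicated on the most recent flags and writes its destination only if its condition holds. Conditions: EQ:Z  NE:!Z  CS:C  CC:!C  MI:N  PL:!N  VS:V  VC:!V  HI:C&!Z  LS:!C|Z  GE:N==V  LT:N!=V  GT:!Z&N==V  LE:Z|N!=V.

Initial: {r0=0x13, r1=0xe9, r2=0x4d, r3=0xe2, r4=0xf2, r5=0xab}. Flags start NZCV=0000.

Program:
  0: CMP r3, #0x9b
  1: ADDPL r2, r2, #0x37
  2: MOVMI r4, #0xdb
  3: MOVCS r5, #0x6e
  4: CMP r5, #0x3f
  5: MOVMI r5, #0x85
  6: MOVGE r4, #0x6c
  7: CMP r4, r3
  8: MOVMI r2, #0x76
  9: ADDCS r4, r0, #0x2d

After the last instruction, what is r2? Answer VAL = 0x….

[0] flags=0010 → (cmp)
[1] flags=0010 PL?T → r2=0x84
[2] flags=0010 MI?F → skip
[3] flags=0010 CS?T → r5=0x6e
[4] flags=0010 → (cmp)
[5] flags=0010 MI?F → skip
[6] flags=0010 GE?T → r4=0x6c
[7] flags=1001 → (cmp)
[8] flags=1001 MI?T → r2=0x76
[9] flags=1001 CS?F → skip

VAL = 0x76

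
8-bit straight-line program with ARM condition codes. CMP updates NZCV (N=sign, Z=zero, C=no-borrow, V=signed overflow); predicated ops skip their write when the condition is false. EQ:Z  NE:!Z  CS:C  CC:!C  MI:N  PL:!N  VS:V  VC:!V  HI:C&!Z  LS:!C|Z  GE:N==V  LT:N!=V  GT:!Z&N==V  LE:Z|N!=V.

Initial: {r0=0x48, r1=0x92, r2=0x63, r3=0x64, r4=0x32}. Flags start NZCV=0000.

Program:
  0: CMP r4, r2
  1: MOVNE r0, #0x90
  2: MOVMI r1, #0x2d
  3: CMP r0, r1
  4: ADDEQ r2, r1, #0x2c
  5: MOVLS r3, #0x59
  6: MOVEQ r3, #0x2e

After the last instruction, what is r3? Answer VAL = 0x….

[0] flags=1000 → (cmp)
[1] flags=1000 NE?T → r0=0x90
[2] flags=1000 MI?T → r1=0x2d
[3] flags=0011 → (cmp)
[4] flags=0011 EQ?F → skip
[5] flags=0011 LS?F → skip
[6] flags=0011 EQ?F → skip

VAL = 0x64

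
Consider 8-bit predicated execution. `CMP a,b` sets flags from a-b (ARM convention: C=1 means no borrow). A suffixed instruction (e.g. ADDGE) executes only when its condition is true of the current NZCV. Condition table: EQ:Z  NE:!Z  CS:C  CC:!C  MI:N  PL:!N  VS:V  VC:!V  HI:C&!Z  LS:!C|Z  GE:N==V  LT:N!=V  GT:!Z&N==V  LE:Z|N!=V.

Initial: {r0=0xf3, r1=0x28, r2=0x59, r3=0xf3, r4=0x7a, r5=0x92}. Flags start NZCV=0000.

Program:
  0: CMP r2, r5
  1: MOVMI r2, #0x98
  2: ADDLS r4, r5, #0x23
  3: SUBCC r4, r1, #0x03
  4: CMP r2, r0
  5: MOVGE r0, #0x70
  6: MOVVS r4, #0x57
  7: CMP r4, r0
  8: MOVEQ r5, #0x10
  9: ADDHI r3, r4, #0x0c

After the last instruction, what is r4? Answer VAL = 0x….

VAL = 0x25

0: ✓ CMP  NZCV=1001
1: ✓ MOVMI  r2←0x98
2: ✓ ADDLS  r4←0xb5
3: ✓ SUBCC  r4←0x25
4: ✓ CMP  NZCV=1000
5: · MOVGE
6: · MOVVS
7: ✓ CMP  NZCV=0000
8: · MOVEQ
9: · ADDHI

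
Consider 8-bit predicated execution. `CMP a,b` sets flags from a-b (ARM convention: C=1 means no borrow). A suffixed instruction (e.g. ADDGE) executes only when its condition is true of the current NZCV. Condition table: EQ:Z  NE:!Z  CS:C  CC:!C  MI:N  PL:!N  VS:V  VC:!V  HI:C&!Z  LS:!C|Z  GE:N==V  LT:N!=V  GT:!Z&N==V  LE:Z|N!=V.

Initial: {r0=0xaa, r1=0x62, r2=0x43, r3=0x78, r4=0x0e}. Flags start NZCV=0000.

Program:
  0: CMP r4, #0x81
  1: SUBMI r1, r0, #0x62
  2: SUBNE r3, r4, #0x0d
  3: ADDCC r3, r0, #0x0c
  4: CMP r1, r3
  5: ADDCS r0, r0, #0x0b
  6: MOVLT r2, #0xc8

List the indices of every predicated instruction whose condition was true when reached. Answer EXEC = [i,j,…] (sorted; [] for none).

EXEC = [1,2,3]

0: ✓ CMP  NZCV=1001
1: ✓ SUBMI  r1←0x48
2: ✓ SUBNE  r3←0x01
3: ✓ ADDCC  r3←0xb6
4: ✓ CMP  NZCV=1001
5: · ADDCS
6: · MOVLT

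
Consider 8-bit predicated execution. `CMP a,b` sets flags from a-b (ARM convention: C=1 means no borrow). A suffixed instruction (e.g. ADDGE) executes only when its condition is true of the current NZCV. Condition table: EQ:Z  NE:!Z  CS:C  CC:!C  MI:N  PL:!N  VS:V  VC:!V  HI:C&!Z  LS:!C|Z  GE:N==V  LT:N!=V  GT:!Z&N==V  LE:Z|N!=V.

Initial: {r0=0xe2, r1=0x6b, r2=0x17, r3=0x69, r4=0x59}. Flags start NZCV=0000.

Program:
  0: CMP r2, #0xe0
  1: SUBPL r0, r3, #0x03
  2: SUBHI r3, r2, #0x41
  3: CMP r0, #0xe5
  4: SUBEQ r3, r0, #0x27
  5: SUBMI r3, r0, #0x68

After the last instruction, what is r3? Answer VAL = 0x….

VAL = 0xfe

[0] flags=0000 → (cmp)
[1] flags=0000 PL?T → r0=0x66
[2] flags=0000 HI?F → skip
[3] flags=1001 → (cmp)
[4] flags=1001 EQ?F → skip
[5] flags=1001 MI?T → r3=0xfe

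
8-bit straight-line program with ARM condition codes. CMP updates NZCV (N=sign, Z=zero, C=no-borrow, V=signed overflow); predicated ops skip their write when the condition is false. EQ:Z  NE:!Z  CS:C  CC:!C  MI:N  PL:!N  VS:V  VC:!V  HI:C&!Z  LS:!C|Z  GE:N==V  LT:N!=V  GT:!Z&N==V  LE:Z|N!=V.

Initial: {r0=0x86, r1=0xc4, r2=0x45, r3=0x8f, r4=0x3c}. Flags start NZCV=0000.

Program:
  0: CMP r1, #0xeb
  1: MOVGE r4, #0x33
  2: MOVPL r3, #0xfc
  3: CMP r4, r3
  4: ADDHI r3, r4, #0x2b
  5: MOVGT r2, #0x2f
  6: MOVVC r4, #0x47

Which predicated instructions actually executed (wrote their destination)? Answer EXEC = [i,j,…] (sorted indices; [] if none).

[0] flags=1000 → (cmp)
[1] flags=1000 GE?F → skip
[2] flags=1000 PL?F → skip
[3] flags=1001 → (cmp)
[4] flags=1001 HI?F → skip
[5] flags=1001 GT?T → r2=0x2f
[6] flags=1001 VC?F → skip

EXEC = [5]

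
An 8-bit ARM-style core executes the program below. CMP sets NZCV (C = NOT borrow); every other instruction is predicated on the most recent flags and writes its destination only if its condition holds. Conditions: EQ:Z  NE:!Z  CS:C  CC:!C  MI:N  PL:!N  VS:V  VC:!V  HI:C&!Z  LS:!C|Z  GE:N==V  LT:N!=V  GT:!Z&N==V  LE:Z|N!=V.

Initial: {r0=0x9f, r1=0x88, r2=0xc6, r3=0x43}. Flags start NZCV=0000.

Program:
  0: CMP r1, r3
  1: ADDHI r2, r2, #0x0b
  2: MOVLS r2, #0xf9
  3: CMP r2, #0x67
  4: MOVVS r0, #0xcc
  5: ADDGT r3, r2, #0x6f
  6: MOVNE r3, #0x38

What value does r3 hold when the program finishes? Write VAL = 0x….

VAL = 0x38

[0] flags=0011 → (cmp)
[1] flags=0011 HI?T → r2=0xd1
[2] flags=0011 LS?F → skip
[3] flags=0011 → (cmp)
[4] flags=0011 VS?T → r0=0xcc
[5] flags=0011 GT?F → skip
[6] flags=0011 NE?T → r3=0x38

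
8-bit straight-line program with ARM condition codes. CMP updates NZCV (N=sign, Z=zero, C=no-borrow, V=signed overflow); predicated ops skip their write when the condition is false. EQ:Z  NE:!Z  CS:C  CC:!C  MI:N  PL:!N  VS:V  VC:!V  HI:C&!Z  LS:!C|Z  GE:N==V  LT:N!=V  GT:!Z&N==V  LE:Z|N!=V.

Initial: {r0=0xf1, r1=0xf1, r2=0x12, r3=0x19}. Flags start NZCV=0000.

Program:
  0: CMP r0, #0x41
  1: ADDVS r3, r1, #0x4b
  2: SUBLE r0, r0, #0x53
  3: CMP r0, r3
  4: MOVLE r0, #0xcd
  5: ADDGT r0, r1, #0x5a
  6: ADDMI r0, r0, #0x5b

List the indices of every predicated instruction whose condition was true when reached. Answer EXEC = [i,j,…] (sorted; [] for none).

EXEC = [2,4,6]

[0] flags=1010 → (cmp)
[1] flags=1010 VS?F → skip
[2] flags=1010 LE?T → r0=0x9e
[3] flags=1010 → (cmp)
[4] flags=1010 LE?T → r0=0xcd
[5] flags=1010 GT?F → skip
[6] flags=1010 MI?T → r0=0x28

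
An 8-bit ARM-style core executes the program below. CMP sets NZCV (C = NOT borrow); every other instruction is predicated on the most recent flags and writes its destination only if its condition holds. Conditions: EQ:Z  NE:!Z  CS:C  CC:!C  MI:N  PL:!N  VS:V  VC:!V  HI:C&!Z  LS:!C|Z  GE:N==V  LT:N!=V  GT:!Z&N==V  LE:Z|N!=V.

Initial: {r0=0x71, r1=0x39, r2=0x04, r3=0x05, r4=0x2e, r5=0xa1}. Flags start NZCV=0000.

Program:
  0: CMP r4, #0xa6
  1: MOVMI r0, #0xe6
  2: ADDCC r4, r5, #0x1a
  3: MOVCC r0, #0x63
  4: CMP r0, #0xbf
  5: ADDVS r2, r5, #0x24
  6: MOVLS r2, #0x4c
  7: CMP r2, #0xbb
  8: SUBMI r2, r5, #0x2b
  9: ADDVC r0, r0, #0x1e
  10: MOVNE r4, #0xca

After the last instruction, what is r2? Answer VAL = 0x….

VAL = 0x76

[0] flags=1001 → (cmp)
[1] flags=1001 MI?T → r0=0xe6
[2] flags=1001 CC?T → r4=0xbb
[3] flags=1001 CC?T → r0=0x63
[4] flags=1001 → (cmp)
[5] flags=1001 VS?T → r2=0xc5
[6] flags=1001 LS?T → r2=0x4c
[7] flags=1001 → (cmp)
[8] flags=1001 MI?T → r2=0x76
[9] flags=1001 VC?F → skip
[10] flags=1001 NE?T → r4=0xca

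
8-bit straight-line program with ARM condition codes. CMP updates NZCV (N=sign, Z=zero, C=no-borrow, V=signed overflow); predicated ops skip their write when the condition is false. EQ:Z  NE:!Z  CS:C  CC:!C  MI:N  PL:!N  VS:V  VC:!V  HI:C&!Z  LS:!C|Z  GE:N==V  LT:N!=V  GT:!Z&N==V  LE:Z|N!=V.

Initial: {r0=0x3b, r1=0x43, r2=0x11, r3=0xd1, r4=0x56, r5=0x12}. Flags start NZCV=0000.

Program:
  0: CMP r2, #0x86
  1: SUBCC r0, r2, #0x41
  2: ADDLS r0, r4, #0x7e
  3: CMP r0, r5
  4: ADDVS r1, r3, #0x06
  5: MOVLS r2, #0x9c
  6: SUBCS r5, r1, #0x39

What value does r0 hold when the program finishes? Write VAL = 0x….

[0] flags=1001 → (cmp)
[1] flags=1001 CC?T → r0=0xd0
[2] flags=1001 LS?T → r0=0xd4
[3] flags=1010 → (cmp)
[4] flags=1010 VS?F → skip
[5] flags=1010 LS?F → skip
[6] flags=1010 CS?T → r5=0x0a

VAL = 0xd4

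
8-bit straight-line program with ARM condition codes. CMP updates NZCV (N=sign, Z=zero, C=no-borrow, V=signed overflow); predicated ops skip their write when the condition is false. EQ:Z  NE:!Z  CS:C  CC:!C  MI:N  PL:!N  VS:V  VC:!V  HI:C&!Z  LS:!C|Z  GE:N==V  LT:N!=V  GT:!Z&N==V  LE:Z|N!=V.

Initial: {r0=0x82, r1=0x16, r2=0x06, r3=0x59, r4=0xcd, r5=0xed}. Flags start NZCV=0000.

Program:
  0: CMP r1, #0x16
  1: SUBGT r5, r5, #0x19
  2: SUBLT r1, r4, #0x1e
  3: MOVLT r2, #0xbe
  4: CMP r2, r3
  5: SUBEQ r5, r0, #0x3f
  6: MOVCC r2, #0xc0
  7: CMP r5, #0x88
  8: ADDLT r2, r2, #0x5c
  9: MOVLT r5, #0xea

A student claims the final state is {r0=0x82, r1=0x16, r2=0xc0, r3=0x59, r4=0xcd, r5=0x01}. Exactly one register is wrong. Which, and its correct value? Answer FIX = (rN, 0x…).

[0] flags=0110 → (cmp)
[1] flags=0110 GT?F → skip
[2] flags=0110 LT?F → skip
[3] flags=0110 LT?F → skip
[4] flags=1000 → (cmp)
[5] flags=1000 EQ?F → skip
[6] flags=1000 CC?T → r2=0xc0
[7] flags=0010 → (cmp)
[8] flags=0010 LT?F → skip
[9] flags=0010 LT?F → skip

FIX = (r5, 0xed)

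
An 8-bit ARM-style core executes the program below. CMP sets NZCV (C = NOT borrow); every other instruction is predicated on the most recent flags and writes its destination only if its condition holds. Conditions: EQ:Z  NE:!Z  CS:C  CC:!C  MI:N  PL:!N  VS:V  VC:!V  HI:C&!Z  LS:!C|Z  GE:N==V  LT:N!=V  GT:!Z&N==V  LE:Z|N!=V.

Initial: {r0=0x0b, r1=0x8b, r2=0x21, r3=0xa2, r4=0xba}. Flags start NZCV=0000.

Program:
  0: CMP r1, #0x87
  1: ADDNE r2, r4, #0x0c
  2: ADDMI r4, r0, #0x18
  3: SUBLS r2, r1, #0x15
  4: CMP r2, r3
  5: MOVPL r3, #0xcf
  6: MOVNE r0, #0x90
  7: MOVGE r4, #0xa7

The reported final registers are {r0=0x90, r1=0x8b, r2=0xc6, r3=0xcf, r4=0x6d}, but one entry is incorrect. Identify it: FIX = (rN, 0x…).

0: ✓ CMP  NZCV=0010
1: ✓ ADDNE  r2←0xc6
2: · ADDMI
3: · SUBLS
4: ✓ CMP  NZCV=0010
5: ✓ MOVPL  r3←0xcf
6: ✓ MOVNE  r0←0x90
7: ✓ MOVGE  r4←0xa7

FIX = (r4, 0xa7)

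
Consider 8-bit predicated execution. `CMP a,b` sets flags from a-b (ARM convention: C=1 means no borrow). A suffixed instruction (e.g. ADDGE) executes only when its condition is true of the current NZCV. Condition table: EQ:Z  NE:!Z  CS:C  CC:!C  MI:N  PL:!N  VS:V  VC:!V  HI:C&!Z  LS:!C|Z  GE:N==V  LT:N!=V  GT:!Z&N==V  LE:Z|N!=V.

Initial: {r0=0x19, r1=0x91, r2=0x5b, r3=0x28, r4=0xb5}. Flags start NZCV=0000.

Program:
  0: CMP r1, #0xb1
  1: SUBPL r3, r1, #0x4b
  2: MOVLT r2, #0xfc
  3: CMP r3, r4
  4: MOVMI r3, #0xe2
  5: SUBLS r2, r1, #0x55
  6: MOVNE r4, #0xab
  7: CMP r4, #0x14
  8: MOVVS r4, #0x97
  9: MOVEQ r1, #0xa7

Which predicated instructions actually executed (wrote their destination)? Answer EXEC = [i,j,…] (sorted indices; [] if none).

EXEC = [2,5,6]

0: ✓ CMP  NZCV=1000
1: · SUBPL
2: ✓ MOVLT  r2←0xfc
3: ✓ CMP  NZCV=0000
4: · MOVMI
5: ✓ SUBLS  r2←0x3c
6: ✓ MOVNE  r4←0xab
7: ✓ CMP  NZCV=1010
8: · MOVVS
9: · MOVEQ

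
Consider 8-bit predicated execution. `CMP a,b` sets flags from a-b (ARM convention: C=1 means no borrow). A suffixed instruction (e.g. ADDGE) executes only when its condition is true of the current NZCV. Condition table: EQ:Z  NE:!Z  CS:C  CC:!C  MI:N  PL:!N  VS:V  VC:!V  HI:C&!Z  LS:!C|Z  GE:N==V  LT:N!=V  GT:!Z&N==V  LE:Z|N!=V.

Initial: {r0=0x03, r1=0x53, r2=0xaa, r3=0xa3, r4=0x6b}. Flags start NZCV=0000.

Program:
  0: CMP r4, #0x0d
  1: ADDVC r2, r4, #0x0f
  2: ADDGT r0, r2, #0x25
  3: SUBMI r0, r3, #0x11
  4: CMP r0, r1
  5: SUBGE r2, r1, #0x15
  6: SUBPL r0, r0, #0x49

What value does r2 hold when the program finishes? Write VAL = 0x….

0: ✓ CMP  NZCV=0010
1: ✓ ADDVC  r2←0x7a
2: ✓ ADDGT  r0←0x9f
3: · SUBMI
4: ✓ CMP  NZCV=0011
5: · SUBGE
6: ✓ SUBPL  r0←0x56

VAL = 0x7a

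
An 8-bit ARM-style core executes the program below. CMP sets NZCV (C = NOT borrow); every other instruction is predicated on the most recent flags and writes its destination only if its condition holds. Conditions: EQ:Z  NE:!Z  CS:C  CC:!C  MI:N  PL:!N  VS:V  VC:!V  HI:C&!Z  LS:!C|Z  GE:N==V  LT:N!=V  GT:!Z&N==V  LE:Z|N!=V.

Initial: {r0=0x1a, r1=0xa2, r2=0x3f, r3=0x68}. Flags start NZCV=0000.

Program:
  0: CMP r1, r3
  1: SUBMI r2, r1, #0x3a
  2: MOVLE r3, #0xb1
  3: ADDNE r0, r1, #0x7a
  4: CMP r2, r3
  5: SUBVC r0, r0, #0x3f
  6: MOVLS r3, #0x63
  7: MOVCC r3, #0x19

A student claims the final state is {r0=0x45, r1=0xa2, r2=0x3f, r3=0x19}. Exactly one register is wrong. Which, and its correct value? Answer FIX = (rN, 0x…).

[0] flags=0011 → (cmp)
[1] flags=0011 MI?F → skip
[2] flags=0011 LE?T → r3=0xb1
[3] flags=0011 NE?T → r0=0x1c
[4] flags=1001 → (cmp)
[5] flags=1001 VC?F → skip
[6] flags=1001 LS?T → r3=0x63
[7] flags=1001 CC?T → r3=0x19

FIX = (r0, 0x1c)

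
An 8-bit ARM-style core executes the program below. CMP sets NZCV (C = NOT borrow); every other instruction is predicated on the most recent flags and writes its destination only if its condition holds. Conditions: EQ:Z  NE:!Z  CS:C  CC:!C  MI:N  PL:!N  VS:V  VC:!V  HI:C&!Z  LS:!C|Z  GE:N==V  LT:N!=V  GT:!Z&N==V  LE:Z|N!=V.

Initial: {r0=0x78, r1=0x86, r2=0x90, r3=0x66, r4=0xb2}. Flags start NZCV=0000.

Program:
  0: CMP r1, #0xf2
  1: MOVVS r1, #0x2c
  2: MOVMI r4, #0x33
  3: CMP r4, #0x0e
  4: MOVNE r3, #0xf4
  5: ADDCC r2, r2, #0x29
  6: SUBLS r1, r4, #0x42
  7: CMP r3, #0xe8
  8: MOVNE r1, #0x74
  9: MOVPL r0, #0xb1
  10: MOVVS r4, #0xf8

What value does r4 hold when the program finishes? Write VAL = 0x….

0: ✓ CMP  NZCV=1000
1: · MOVVS
2: ✓ MOVMI  r4←0x33
3: ✓ CMP  NZCV=0010
4: ✓ MOVNE  r3←0xf4
5: · ADDCC
6: · SUBLS
7: ✓ CMP  NZCV=0010
8: ✓ MOVNE  r1←0x74
9: ✓ MOVPL  r0←0xb1
10: · MOVVS

VAL = 0x33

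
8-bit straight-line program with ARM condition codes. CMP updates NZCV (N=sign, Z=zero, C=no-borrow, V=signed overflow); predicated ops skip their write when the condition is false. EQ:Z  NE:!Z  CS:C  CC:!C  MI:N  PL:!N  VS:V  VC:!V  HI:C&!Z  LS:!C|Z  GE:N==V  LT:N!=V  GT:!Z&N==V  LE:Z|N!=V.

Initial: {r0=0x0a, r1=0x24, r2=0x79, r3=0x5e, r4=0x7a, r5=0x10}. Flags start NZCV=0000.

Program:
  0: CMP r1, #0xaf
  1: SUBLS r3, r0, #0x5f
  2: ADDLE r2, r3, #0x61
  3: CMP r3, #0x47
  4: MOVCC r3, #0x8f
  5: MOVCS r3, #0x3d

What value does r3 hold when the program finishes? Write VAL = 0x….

0: ✓ CMP  NZCV=0000
1: ✓ SUBLS  r3←0xab
2: · ADDLE
3: ✓ CMP  NZCV=0011
4: · MOVCC
5: ✓ MOVCS  r3←0x3d

VAL = 0x3d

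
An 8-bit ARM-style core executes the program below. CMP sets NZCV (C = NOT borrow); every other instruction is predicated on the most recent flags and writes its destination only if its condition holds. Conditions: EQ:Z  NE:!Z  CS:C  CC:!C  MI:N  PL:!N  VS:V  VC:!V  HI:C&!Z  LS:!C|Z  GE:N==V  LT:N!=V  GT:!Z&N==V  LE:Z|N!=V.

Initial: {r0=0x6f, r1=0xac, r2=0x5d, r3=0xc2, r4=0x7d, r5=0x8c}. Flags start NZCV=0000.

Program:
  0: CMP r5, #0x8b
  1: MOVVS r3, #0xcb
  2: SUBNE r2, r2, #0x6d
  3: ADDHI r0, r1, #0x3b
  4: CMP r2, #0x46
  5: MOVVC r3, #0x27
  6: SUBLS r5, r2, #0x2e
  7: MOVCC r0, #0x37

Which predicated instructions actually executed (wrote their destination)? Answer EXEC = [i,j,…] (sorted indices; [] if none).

EXEC = [2,3,5]

0: ✓ CMP  NZCV=0010
1: · MOVVS
2: ✓ SUBNE  r2←0xf0
3: ✓ ADDHI  r0←0xe7
4: ✓ CMP  NZCV=1010
5: ✓ MOVVC  r3←0x27
6: · SUBLS
7: · MOVCC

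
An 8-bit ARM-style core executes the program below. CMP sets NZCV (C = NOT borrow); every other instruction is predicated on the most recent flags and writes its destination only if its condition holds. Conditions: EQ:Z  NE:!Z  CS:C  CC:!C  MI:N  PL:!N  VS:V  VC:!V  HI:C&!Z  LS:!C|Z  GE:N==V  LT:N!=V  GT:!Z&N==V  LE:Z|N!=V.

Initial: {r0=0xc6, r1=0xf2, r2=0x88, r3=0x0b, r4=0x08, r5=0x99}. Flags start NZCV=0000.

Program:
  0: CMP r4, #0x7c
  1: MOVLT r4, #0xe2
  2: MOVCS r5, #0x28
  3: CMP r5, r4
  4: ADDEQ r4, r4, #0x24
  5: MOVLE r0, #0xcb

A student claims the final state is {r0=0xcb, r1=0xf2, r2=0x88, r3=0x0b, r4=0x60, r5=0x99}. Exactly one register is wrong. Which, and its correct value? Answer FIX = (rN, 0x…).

[0] flags=1000 → (cmp)
[1] flags=1000 LT?T → r4=0xe2
[2] flags=1000 CS?F → skip
[3] flags=1000 → (cmp)
[4] flags=1000 EQ?F → skip
[5] flags=1000 LE?T → r0=0xcb

FIX = (r4, 0xe2)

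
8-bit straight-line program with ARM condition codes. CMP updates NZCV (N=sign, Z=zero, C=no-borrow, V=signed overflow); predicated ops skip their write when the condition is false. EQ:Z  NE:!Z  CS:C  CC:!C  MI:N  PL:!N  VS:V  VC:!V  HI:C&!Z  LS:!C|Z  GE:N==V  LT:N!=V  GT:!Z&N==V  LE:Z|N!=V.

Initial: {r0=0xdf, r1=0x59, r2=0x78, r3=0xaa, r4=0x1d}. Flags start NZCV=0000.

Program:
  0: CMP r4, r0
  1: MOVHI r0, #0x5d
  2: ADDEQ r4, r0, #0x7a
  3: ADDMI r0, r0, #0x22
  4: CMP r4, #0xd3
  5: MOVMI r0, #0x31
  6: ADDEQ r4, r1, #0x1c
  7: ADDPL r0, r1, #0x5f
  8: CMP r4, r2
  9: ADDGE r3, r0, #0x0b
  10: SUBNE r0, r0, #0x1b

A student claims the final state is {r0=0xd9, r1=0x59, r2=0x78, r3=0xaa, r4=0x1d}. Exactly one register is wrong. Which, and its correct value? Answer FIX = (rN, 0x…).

FIX = (r0, 0x9d)

0: ✓ CMP  NZCV=0000
1: · MOVHI
2: · ADDEQ
3: · ADDMI
4: ✓ CMP  NZCV=0000
5: · MOVMI
6: · ADDEQ
7: ✓ ADDPL  r0←0xb8
8: ✓ CMP  NZCV=1000
9: · ADDGE
10: ✓ SUBNE  r0←0x9d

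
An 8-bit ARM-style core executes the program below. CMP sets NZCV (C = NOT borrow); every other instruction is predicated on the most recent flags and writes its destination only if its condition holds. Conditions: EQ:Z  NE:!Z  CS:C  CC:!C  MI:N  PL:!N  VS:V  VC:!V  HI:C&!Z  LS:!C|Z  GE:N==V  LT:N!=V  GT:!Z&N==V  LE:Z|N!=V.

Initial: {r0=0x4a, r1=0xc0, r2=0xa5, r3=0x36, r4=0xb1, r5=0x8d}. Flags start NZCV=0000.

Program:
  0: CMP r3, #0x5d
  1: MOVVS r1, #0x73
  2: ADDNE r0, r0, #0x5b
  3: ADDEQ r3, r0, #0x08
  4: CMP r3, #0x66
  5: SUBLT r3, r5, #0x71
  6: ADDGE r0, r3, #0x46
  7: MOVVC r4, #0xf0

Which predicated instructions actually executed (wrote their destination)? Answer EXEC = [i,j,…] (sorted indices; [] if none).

EXEC = [2,5,7]

[0] flags=1000 → (cmp)
[1] flags=1000 VS?F → skip
[2] flags=1000 NE?T → r0=0xa5
[3] flags=1000 EQ?F → skip
[4] flags=1000 → (cmp)
[5] flags=1000 LT?T → r3=0x1c
[6] flags=1000 GE?F → skip
[7] flags=1000 VC?T → r4=0xf0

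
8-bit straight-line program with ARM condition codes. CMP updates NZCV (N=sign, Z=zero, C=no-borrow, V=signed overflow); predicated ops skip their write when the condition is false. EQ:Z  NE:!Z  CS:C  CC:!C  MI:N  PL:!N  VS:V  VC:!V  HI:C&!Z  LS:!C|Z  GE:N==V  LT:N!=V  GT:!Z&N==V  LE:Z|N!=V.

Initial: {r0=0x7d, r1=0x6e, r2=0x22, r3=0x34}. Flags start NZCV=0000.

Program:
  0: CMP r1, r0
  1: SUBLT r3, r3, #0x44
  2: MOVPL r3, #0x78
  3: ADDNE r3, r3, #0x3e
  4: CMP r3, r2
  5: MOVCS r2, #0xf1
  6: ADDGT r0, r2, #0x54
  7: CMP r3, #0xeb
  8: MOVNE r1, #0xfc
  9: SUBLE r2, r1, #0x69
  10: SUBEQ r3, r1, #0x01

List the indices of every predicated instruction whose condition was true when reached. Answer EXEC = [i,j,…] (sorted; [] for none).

0: ✓ CMP  NZCV=1000
1: ✓ SUBLT  r3←0xf0
2: · MOVPL
3: ✓ ADDNE  r3←0x2e
4: ✓ CMP  NZCV=0010
5: ✓ MOVCS  r2←0xf1
6: ✓ ADDGT  r0←0x45
7: ✓ CMP  NZCV=0000
8: ✓ MOVNE  r1←0xfc
9: · SUBLE
10: · SUBEQ

EXEC = [1,3,5,6,8]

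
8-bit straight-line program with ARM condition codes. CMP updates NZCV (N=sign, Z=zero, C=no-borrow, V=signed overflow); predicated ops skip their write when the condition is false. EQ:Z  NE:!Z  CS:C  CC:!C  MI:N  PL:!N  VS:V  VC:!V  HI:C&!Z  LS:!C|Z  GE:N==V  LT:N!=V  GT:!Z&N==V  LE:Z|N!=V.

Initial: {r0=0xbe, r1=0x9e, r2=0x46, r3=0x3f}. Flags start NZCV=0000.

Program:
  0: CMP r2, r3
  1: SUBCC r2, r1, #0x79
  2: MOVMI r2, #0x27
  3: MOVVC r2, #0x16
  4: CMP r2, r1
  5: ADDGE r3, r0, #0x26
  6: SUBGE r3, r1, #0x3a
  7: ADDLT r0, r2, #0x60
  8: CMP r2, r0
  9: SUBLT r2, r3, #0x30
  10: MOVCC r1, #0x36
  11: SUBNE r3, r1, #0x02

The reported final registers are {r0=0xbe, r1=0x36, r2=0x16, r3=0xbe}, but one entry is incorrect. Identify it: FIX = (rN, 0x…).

FIX = (r3, 0x34)

[0] flags=0010 → (cmp)
[1] flags=0010 CC?F → skip
[2] flags=0010 MI?F → skip
[3] flags=0010 VC?T → r2=0x16
[4] flags=0000 → (cmp)
[5] flags=0000 GE?T → r3=0xe4
[6] flags=0000 GE?T → r3=0x64
[7] flags=0000 LT?F → skip
[8] flags=0000 → (cmp)
[9] flags=0000 LT?F → skip
[10] flags=0000 CC?T → r1=0x36
[11] flags=0000 NE?T → r3=0x34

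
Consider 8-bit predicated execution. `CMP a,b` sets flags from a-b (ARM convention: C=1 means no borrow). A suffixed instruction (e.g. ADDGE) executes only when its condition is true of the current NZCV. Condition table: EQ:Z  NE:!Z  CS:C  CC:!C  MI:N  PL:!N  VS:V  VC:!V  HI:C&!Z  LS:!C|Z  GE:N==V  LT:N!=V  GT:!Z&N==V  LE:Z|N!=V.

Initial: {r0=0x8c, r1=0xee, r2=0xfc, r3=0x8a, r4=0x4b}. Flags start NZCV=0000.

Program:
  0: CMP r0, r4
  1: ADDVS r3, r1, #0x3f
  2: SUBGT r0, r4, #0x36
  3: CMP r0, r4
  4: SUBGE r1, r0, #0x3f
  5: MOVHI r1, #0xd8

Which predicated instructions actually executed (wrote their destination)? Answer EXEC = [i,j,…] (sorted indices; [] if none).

[0] flags=0011 → (cmp)
[1] flags=0011 VS?T → r3=0x2d
[2] flags=0011 GT?F → skip
[3] flags=0011 → (cmp)
[4] flags=0011 GE?F → skip
[5] flags=0011 HI?T → r1=0xd8

EXEC = [1,5]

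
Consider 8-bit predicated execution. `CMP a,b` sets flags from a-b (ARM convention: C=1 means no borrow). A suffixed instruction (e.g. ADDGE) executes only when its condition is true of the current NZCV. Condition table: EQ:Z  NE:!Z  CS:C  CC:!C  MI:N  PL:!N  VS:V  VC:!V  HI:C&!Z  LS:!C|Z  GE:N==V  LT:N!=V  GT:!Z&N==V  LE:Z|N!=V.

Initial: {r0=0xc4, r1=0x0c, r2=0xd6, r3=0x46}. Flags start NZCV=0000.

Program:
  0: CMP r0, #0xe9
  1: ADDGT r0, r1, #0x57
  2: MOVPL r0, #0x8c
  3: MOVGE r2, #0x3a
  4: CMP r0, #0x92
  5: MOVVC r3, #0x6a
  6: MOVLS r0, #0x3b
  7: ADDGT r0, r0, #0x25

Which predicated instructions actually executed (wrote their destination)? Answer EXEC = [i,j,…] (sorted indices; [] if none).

[0] flags=1000 → (cmp)
[1] flags=1000 GT?F → skip
[2] flags=1000 PL?F → skip
[3] flags=1000 GE?F → skip
[4] flags=0010 → (cmp)
[5] flags=0010 VC?T → r3=0x6a
[6] flags=0010 LS?F → skip
[7] flags=0010 GT?T → r0=0xe9

EXEC = [5,7]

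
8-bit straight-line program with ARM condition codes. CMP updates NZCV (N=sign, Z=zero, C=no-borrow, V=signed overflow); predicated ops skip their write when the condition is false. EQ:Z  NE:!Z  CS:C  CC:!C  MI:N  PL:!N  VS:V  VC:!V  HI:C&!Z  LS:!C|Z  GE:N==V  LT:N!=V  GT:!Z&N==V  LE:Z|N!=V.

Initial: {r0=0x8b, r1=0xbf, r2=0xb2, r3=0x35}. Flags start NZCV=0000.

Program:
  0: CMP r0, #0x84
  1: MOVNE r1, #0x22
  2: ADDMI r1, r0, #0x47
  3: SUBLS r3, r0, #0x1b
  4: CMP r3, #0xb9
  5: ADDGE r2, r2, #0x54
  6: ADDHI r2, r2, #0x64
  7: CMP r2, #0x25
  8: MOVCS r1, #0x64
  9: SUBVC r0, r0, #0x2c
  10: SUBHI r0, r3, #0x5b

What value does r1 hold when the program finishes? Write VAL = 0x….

[0] flags=0010 → (cmp)
[1] flags=0010 NE?T → r1=0x22
[2] flags=0010 MI?F → skip
[3] flags=0010 LS?F → skip
[4] flags=0000 → (cmp)
[5] flags=0000 GE?T → r2=0x06
[6] flags=0000 HI?F → skip
[7] flags=1000 → (cmp)
[8] flags=1000 CS?F → skip
[9] flags=1000 VC?T → r0=0x5f
[10] flags=1000 HI?F → skip

VAL = 0x22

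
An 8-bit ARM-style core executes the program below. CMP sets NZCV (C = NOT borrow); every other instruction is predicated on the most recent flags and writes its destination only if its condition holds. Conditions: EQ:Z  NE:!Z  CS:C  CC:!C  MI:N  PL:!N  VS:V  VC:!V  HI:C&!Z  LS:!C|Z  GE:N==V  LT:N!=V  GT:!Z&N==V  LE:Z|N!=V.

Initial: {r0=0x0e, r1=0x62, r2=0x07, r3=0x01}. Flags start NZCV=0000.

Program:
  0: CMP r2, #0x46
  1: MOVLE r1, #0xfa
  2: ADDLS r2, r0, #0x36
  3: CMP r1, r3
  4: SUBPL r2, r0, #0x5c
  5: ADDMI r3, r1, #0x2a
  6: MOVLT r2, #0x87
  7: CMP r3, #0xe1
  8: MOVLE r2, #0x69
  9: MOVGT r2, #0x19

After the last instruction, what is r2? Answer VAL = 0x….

0: ✓ CMP  NZCV=1000
1: ✓ MOVLE  r1←0xfa
2: ✓ ADDLS  r2←0x44
3: ✓ CMP  NZCV=1010
4: · SUBPL
5: ✓ ADDMI  r3←0x24
6: ✓ MOVLT  r2←0x87
7: ✓ CMP  NZCV=0000
8: · MOVLE
9: ✓ MOVGT  r2←0x19

VAL = 0x19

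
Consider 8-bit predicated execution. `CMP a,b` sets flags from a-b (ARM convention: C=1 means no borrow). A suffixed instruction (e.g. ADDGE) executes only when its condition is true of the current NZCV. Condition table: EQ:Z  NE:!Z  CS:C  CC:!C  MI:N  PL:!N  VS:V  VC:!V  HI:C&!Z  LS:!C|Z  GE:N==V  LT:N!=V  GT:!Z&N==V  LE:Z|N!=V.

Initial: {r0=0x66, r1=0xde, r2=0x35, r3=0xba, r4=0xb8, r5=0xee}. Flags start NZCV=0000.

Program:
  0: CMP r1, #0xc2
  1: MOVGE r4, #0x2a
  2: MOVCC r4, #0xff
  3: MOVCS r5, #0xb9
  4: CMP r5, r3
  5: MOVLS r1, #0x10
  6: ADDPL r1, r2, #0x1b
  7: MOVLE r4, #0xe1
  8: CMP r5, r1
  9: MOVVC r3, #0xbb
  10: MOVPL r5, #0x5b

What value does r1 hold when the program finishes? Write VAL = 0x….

[0] flags=0010 → (cmp)
[1] flags=0010 GE?T → r4=0x2a
[2] flags=0010 CC?F → skip
[3] flags=0010 CS?T → r5=0xb9
[4] flags=1000 → (cmp)
[5] flags=1000 LS?T → r1=0x10
[6] flags=1000 PL?F → skip
[7] flags=1000 LE?T → r4=0xe1
[8] flags=1010 → (cmp)
[9] flags=1010 VC?T → r3=0xbb
[10] flags=1010 PL?F → skip

VAL = 0x10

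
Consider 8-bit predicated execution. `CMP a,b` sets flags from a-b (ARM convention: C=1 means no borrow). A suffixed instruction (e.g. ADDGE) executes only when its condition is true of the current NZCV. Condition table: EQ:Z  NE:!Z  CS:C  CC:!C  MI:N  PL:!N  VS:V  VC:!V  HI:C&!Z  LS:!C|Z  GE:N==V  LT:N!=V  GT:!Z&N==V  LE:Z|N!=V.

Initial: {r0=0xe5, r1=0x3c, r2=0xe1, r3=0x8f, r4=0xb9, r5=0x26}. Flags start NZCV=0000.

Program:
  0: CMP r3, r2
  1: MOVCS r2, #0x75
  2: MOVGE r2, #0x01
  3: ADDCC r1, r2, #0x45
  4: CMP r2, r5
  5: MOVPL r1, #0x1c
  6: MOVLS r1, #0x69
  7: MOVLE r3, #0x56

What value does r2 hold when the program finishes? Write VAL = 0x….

[0] flags=1000 → (cmp)
[1] flags=1000 CS?F → skip
[2] flags=1000 GE?F → skip
[3] flags=1000 CC?T → r1=0x26
[4] flags=1010 → (cmp)
[5] flags=1010 PL?F → skip
[6] flags=1010 LS?F → skip
[7] flags=1010 LE?T → r3=0x56

VAL = 0xe1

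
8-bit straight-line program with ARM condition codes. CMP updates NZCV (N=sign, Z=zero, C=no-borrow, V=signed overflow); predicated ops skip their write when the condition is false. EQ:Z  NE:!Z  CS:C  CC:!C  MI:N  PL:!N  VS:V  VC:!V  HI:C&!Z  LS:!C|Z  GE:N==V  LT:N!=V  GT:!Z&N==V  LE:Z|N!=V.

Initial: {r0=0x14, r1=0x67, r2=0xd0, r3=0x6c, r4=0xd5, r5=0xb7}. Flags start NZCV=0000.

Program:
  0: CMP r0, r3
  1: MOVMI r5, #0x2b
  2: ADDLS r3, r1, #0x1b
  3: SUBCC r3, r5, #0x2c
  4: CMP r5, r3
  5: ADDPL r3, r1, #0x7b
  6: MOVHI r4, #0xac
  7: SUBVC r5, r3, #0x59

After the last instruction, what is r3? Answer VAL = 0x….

VAL = 0xe2

[0] flags=1000 → (cmp)
[1] flags=1000 MI?T → r5=0x2b
[2] flags=1000 LS?T → r3=0x82
[3] flags=1000 CC?T → r3=0xff
[4] flags=0000 → (cmp)
[5] flags=0000 PL?T → r3=0xe2
[6] flags=0000 HI?F → skip
[7] flags=0000 VC?T → r5=0x89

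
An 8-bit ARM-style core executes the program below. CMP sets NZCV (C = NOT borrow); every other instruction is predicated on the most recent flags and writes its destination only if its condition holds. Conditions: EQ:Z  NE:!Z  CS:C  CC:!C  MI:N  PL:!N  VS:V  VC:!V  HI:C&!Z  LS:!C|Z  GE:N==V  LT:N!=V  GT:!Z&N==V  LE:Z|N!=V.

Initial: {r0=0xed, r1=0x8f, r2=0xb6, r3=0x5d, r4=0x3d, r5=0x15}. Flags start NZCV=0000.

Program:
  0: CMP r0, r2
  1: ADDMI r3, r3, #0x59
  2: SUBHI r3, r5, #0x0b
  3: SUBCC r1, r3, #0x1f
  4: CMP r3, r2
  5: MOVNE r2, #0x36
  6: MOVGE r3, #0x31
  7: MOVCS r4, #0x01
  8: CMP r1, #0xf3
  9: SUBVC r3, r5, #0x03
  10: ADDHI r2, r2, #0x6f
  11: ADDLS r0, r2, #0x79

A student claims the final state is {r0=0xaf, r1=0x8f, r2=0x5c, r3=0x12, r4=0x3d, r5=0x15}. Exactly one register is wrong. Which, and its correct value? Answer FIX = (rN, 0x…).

FIX = (r2, 0x36)

0: ✓ CMP  NZCV=0010
1: · ADDMI
2: ✓ SUBHI  r3←0x0a
3: · SUBCC
4: ✓ CMP  NZCV=0000
5: ✓ MOVNE  r2←0x36
6: ✓ MOVGE  r3←0x31
7: · MOVCS
8: ✓ CMP  NZCV=1000
9: ✓ SUBVC  r3←0x12
10: · ADDHI
11: ✓ ADDLS  r0←0xaf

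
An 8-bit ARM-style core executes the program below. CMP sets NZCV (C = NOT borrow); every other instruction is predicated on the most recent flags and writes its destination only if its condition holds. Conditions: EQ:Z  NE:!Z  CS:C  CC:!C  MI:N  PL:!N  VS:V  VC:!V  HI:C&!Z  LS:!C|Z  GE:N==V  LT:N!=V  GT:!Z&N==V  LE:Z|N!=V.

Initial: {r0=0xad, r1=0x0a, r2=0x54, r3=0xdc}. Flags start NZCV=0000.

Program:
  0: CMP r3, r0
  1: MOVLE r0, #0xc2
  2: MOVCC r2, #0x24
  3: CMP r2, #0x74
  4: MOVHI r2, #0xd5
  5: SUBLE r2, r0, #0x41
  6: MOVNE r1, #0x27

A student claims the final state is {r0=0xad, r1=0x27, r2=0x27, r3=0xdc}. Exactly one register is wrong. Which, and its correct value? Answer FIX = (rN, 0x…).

FIX = (r2, 0x6c)

0: ✓ CMP  NZCV=0010
1: · MOVLE
2: · MOVCC
3: ✓ CMP  NZCV=1000
4: · MOVHI
5: ✓ SUBLE  r2←0x6c
6: ✓ MOVNE  r1←0x27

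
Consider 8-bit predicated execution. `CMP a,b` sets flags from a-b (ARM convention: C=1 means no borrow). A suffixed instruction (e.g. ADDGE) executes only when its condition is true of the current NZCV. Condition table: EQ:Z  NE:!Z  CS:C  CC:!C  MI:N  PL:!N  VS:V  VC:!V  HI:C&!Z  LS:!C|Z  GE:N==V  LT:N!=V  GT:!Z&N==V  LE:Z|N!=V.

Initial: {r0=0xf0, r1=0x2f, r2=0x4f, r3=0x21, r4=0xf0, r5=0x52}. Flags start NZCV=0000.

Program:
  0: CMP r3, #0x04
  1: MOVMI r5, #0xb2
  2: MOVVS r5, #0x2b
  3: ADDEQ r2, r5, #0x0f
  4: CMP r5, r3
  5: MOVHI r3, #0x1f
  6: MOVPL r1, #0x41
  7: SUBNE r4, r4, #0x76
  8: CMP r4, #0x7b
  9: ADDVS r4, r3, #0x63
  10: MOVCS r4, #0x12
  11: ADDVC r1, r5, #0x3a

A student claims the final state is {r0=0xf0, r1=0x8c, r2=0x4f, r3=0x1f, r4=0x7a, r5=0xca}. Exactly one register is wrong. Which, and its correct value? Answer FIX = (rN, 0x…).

FIX = (r5, 0x52)

[0] flags=0010 → (cmp)
[1] flags=0010 MI?F → skip
[2] flags=0010 VS?F → skip
[3] flags=0010 EQ?F → skip
[4] flags=0010 → (cmp)
[5] flags=0010 HI?T → r3=0x1f
[6] flags=0010 PL?T → r1=0x41
[7] flags=0010 NE?T → r4=0x7a
[8] flags=1000 → (cmp)
[9] flags=1000 VS?F → skip
[10] flags=1000 CS?F → skip
[11] flags=1000 VC?T → r1=0x8c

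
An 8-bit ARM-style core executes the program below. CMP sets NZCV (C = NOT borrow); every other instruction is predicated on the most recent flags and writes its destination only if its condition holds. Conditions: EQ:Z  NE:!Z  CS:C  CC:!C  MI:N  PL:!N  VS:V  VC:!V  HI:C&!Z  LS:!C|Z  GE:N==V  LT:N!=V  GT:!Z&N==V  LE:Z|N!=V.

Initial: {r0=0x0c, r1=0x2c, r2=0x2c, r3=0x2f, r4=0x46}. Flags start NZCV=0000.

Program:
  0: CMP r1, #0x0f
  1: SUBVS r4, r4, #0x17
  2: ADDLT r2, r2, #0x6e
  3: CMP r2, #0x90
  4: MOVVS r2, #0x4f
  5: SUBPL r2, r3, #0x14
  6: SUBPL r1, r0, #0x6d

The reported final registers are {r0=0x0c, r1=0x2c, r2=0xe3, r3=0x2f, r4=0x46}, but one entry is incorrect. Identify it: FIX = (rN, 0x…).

FIX = (r2, 0x4f)

0: ✓ CMP  NZCV=0010
1: · SUBVS
2: · ADDLT
3: ✓ CMP  NZCV=1001
4: ✓ MOVVS  r2←0x4f
5: · SUBPL
6: · SUBPL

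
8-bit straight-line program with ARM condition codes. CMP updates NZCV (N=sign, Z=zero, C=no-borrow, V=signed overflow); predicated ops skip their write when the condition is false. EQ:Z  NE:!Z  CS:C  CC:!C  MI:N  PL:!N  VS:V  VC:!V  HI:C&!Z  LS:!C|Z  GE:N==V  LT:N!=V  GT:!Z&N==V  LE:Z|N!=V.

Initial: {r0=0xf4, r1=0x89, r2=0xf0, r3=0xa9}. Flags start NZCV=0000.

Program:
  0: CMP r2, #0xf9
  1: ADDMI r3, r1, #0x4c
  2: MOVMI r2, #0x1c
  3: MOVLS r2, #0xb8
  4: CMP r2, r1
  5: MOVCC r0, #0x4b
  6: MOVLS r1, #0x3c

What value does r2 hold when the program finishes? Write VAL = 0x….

VAL = 0xb8

[0] flags=1000 → (cmp)
[1] flags=1000 MI?T → r3=0xd5
[2] flags=1000 MI?T → r2=0x1c
[3] flags=1000 LS?T → r2=0xb8
[4] flags=0010 → (cmp)
[5] flags=0010 CC?F → skip
[6] flags=0010 LS?F → skip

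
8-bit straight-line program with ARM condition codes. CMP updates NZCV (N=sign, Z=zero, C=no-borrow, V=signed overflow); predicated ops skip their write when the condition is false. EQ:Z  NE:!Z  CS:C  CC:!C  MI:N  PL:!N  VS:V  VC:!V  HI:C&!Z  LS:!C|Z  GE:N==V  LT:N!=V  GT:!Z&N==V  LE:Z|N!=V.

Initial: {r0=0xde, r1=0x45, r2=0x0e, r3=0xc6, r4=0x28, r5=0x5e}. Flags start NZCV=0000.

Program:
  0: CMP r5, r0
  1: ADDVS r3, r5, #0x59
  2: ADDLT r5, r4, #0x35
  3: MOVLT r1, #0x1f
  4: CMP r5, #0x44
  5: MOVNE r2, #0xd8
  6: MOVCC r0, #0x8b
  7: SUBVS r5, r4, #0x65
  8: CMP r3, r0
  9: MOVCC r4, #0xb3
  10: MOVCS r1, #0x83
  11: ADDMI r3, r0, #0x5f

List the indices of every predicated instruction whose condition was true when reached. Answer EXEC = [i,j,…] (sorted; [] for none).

[0] flags=1001 → (cmp)
[1] flags=1001 VS?T → r3=0xb7
[2] flags=1001 LT?F → skip
[3] flags=1001 LT?F → skip
[4] flags=0010 → (cmp)
[5] flags=0010 NE?T → r2=0xd8
[6] flags=0010 CC?F → skip
[7] flags=0010 VS?F → skip
[8] flags=1000 → (cmp)
[9] flags=1000 CC?T → r4=0xb3
[10] flags=1000 CS?F → skip
[11] flags=1000 MI?T → r3=0x3d

EXEC = [1,5,9,11]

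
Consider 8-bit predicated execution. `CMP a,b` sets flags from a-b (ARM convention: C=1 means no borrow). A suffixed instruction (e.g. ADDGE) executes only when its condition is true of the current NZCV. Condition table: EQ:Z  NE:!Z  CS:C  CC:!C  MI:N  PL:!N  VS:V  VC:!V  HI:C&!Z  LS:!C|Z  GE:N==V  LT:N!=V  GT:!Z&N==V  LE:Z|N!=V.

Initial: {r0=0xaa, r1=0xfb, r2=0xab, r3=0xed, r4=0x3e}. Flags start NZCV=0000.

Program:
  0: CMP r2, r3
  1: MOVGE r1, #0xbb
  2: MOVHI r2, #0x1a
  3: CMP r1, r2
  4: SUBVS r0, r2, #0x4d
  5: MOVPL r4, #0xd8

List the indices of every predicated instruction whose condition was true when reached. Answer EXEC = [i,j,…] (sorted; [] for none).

0: ✓ CMP  NZCV=1000
1: · MOVGE
2: · MOVHI
3: ✓ CMP  NZCV=0010
4: · SUBVS
5: ✓ MOVPL  r4←0xd8

EXEC = [5]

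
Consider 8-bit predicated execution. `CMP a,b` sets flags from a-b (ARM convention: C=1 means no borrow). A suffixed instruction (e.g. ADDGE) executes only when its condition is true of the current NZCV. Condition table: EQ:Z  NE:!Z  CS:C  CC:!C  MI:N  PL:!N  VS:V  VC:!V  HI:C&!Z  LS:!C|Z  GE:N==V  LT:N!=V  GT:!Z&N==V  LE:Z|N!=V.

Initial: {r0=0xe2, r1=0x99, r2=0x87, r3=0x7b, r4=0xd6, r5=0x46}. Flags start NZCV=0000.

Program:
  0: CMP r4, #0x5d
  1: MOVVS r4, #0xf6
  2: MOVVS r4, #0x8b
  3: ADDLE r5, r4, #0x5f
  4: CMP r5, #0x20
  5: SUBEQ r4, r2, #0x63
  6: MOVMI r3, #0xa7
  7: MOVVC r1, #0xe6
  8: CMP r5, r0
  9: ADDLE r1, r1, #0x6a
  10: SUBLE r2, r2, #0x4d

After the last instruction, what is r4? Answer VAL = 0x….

0: ✓ CMP  NZCV=0011
1: ✓ MOVVS  r4←0xf6
2: ✓ MOVVS  r4←0x8b
3: ✓ ADDLE  r5←0xea
4: ✓ CMP  NZCV=1010
5: · SUBEQ
6: ✓ MOVMI  r3←0xa7
7: ✓ MOVVC  r1←0xe6
8: ✓ CMP  NZCV=0010
9: · ADDLE
10: · SUBLE

VAL = 0x8b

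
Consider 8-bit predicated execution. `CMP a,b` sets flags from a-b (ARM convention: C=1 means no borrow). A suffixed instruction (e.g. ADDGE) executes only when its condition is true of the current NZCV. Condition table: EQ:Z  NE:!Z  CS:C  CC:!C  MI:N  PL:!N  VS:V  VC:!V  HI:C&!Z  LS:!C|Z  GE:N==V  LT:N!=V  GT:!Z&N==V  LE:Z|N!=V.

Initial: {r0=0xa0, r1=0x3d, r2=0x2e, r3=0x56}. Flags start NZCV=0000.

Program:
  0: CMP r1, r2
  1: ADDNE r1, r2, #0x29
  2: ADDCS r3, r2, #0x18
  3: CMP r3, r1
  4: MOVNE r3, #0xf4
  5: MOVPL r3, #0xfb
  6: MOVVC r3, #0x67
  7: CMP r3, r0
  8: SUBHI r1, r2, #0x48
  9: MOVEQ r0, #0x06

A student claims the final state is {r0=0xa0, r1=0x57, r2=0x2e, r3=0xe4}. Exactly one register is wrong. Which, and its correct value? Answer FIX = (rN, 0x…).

FIX = (r3, 0x67)

0: ✓ CMP  NZCV=0010
1: ✓ ADDNE  r1←0x57
2: ✓ ADDCS  r3←0x46
3: ✓ CMP  NZCV=1000
4: ✓ MOVNE  r3←0xf4
5: · MOVPL
6: ✓ MOVVC  r3←0x67
7: ✓ CMP  NZCV=1001
8: · SUBHI
9: · MOVEQ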